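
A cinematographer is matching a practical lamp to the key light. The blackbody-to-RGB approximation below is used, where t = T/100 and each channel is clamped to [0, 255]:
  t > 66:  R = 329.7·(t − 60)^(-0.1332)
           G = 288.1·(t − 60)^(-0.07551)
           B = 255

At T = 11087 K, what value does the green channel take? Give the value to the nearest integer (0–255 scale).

214

t = 11087/100 = 110.87; the t > 66 branch applies.
G = 288.1·(110.87 − 60)^(-0.07551) = 288.1·50.87^(-0.07551) = 288.1·0.74327 = 214.135.
Rounded: 214.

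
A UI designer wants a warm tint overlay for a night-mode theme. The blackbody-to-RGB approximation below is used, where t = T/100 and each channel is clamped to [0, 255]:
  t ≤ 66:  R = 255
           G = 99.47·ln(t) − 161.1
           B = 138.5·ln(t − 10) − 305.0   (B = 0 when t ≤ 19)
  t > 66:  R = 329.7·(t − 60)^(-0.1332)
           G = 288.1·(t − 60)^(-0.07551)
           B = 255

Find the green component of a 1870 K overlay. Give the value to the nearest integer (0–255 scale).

t = 1870/100 = 18.7; the t ≤ 66 branch applies.
G = 99.47·ln 18.7 − 161.1 = 99.47·2.9285 − 161.1 = 130.200.
Rounded: 130.

130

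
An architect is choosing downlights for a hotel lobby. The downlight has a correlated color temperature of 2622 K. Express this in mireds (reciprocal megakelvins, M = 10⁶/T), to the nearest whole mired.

381 mireds

M = 10⁶ / 2622 = 381.388 → 381 mireds.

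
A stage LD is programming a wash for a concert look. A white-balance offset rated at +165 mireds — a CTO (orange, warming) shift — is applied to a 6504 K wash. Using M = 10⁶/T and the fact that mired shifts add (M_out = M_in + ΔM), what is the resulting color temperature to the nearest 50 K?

3150 K

M_in = 10⁶/6504 = 153.75 mireds.
M_out = 153.75 + (+165) = 318.75 mireds.
T_out = 10⁶/318.75 = 3137.2 K → 3150 K.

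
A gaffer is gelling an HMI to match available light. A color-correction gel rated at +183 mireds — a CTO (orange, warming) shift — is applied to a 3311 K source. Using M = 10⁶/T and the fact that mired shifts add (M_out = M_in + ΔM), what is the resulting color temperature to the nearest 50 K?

M_in = 10⁶/3311 = 302.02 mireds.
M_out = 302.02 + (+183) = 485.02 mireds.
T_out = 10⁶/485.02 = 2061.8 K → 2050 K.

2050 K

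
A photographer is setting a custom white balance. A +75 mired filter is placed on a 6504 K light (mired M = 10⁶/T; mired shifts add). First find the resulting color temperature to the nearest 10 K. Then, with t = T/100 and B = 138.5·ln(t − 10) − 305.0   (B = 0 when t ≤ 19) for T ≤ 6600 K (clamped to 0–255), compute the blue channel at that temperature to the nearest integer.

M_in = 10⁶/6504 = 153.75; M_out = 153.75 + (+75) = 228.75.
T_out = 10⁶/228.75 = 4371.6 K → 4370 K; t = 43.7.
B = 138.5·ln(43.7 − 10) − 305.0 = 138.5·ln 33.7 − 305.0 = 138.5·3.5175 − 305.0 = 182.173.
Rounded: 182.

182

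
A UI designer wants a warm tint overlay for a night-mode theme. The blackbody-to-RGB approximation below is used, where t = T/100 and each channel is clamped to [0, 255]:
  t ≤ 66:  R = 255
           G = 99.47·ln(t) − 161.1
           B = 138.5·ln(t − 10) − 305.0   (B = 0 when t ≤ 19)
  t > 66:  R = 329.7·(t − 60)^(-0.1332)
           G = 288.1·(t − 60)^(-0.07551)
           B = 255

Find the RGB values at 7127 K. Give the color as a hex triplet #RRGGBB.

#EFF0FF

t = 7127/100 = 71.27; the t > 66 branch applies.
R = 329.7·(71.27 − 60)^(-0.1332) = 329.7·11.27^(-0.1332) = 329.7·0.72424 = 238.783.
G = 288.1·(71.27 − 60)^(-0.07551) = 288.1·11.27^(-0.07551) = 288.1·0.83285 = 239.945.
B = 255 by definition for t > 66.
Rounded: (239, 240, 255).
In hex: #EFF0FF.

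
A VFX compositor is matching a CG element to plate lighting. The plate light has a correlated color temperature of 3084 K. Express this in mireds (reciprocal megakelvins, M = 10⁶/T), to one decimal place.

324.3 mireds

M = 10⁶ / 3084 = 324.254 → 324.3 mireds.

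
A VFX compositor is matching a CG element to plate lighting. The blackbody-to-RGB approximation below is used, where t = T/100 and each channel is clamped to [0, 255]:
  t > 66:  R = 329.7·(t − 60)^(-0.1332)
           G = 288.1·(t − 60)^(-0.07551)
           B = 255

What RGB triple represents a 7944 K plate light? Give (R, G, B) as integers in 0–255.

(222, 230, 255)

t = 7944/100 = 79.44; the t > 66 branch applies.
R = 329.7·(79.44 − 60)^(-0.1332) = 329.7·19.44^(-0.1332) = 329.7·0.67351 = 222.057.
G = 288.1·(79.44 − 60)^(-0.07551) = 288.1·19.44^(-0.07551) = 288.1·0.79926 = 230.268.
B = 255 by definition for t > 66.
Rounded: (222, 230, 255).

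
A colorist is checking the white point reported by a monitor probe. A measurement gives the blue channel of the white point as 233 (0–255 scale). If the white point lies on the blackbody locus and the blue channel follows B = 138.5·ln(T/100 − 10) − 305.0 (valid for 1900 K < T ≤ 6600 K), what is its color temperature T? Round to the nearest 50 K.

ln(t − 10) = (233 + 305.0) / 138.5 = 3.8845.
t − 10 = e^3.8845 = 48.641, so t = 58.641.
T = 100·t = 5864 K → 5850 K to the nearest 50 K.

5850 K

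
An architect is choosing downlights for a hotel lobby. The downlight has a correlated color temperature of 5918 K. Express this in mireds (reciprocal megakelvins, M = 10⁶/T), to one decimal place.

169.0 mireds

M = 10⁶ / 5918 = 168.976 → 169.0 mireds.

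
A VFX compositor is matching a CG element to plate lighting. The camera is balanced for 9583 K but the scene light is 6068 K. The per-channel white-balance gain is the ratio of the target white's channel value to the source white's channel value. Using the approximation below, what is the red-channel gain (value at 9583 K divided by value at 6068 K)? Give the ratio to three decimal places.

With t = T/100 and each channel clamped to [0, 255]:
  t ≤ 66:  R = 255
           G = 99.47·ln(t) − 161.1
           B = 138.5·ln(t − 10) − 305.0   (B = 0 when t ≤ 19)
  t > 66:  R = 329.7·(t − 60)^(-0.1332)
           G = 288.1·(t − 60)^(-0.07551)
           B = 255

At 6068 K (t = 60.68):
  R = 255 by definition for t ≤ 66.
At 9583 K (t = 95.83):
  R = 329.7·(95.83 − 60)^(-0.1332) = 329.7·35.83^(-0.1332) = 329.7·0.62083 = 204.688.
Gain = 204.688 / 255.000 = 0.8027 → 0.803.

0.803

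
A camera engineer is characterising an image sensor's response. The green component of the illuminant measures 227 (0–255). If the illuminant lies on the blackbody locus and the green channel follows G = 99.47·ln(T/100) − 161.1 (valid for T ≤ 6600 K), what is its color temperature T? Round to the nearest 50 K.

4950 K

ln t = (227 + 161.1) / 99.47 = 3.9017.
t = e^3.9017 = 49.485.
T = 100·t = 4949 K → 4950 K to the nearest 50 K.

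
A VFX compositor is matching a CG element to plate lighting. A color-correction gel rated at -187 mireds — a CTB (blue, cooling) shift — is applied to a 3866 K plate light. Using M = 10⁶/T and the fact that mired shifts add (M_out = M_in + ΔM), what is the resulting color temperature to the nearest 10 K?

13950 K

M_in = 10⁶/3866 = 258.67 mireds.
M_out = 258.67 + (-187) = 71.67 mireds.
T_out = 10⁶/71.67 = 13953.8 K → 13950 K.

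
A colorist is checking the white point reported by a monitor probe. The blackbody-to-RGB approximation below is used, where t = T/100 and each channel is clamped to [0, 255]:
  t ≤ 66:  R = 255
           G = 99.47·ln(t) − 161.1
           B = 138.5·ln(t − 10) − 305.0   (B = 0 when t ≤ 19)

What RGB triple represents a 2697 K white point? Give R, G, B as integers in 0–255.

t = 2697/100 = 26.97; the t ≤ 66 branch applies.
R = 255 by definition for t ≤ 66.
G = 99.47·ln 26.97 − 161.1 = 99.47·3.2947 − 161.1 = 166.626.
B = 138.5·ln(26.97 − 10) − 305.0 = 138.5·ln 16.97 − 305.0 = 138.5·2.8314 − 305.0 = 87.155.
Rounded: (255, 167, 87).

R=255, G=167, B=87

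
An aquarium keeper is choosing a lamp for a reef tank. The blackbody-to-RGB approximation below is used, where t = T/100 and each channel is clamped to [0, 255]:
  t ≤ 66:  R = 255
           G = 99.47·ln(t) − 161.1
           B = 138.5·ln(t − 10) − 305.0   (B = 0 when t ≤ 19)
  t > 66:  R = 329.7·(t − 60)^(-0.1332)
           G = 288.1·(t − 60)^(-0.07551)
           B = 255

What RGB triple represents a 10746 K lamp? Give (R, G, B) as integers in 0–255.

t = 10746/100 = 107.46; the t > 66 branch applies.
R = 329.7·(107.46 − 60)^(-0.1332) = 329.7·47.46^(-0.1332) = 329.7·0.59802 = 197.166.
G = 288.1·(107.46 − 60)^(-0.07551) = 288.1·47.46^(-0.07551) = 288.1·0.74717 = 215.260.
B = 255 by definition for t > 66.
Rounded: (197, 215, 255).

(197, 215, 255)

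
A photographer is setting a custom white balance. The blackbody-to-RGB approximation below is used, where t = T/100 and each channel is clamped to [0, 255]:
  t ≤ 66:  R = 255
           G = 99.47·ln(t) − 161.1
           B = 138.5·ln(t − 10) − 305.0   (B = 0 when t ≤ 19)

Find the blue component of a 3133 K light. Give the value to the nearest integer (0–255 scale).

t = 3133/100 = 31.33; the t ≤ 66 branch applies.
B = 138.5·ln(31.33 − 10) − 305.0 = 138.5·ln 21.33 − 305.0 = 138.5·3.0601 − 305.0 = 118.826.
Rounded: 119.

119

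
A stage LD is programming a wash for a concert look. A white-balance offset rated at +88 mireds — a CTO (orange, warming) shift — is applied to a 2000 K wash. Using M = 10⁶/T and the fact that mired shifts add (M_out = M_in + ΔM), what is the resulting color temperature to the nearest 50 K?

M_in = 10⁶/2000 = 500.00 mireds.
M_out = 500.00 + (+88) = 588.00 mireds.
T_out = 10⁶/588.00 = 1700.7 K → 1700 K.

1700 K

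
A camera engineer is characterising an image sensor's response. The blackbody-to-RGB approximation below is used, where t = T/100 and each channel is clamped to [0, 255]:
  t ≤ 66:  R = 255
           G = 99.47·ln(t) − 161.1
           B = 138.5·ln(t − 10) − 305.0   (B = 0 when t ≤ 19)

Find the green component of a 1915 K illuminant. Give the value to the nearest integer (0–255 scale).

t = 1915/100 = 19.15; the t ≤ 66 branch applies.
G = 99.47·ln 19.15 − 161.1 = 99.47·2.9523 − 161.1 = 132.566.
Rounded: 133.

133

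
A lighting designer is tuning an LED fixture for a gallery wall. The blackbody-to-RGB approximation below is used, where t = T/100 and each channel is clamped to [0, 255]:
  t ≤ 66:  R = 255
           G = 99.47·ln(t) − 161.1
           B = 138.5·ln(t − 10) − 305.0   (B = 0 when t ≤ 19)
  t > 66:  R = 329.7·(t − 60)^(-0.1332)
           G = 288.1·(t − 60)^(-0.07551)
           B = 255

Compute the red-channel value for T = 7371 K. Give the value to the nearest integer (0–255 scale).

233

t = 7371/100 = 73.71; the t > 66 branch applies.
R = 329.7·(73.71 − 60)^(-0.1332) = 329.7·13.71^(-0.1332) = 329.7·0.70558 = 232.630.
Rounded: 233.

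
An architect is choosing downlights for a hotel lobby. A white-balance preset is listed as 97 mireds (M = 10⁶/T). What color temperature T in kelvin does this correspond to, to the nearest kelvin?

10309 K

T = 10⁶ / 97 = 10309.28 K → 10309 K.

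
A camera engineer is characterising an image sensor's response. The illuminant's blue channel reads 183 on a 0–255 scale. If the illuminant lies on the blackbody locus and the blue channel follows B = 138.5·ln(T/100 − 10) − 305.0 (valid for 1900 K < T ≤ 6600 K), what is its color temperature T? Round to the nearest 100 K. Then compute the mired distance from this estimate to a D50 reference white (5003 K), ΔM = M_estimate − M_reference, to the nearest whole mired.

ln(t − 10) = (183 + 305.0) / 138.5 = 3.5235.
t − 10 = e^3.5235 = 33.902, so t = 43.902.
T = 100·t = 4390 K → 4400 K to the nearest 100 K.
M_estimate = 10⁶/4400 = 227.27; M_reference = 10⁶/5003 = 199.88.
ΔM = 227.27 − 199.88 = 27.39 → +27 mireds.

+27 mireds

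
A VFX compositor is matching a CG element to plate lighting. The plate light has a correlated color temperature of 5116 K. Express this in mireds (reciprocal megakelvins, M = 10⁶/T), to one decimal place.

M = 10⁶ / 5116 = 195.465 → 195.5 mireds.

195.5 mireds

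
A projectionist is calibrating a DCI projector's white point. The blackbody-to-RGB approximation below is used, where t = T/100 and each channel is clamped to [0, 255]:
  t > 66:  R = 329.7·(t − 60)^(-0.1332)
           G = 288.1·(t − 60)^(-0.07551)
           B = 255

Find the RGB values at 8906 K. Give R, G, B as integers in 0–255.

t = 8906/100 = 89.06; the t > 66 branch applies.
R = 329.7·(89.06 − 60)^(-0.1332) = 329.7·29.06^(-0.1332) = 329.7·0.63839 = 210.479.
G = 288.1·(89.06 − 60)^(-0.07551) = 288.1·29.06^(-0.07551) = 288.1·0.77537 = 223.383.
B = 255 by definition for t > 66.
Rounded: (210, 223, 255).

R=210, G=223, B=255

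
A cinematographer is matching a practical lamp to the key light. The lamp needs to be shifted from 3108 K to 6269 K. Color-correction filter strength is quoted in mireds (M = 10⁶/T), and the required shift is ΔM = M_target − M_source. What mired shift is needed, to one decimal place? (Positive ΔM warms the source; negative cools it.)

M_source = 10⁶/3108 = 321.750; M_target = 10⁶/6269 = 159.515.
ΔM = 159.515 − 321.750 = -162.235 → -162.2 mireds, a cooling shift.

-162.2 mireds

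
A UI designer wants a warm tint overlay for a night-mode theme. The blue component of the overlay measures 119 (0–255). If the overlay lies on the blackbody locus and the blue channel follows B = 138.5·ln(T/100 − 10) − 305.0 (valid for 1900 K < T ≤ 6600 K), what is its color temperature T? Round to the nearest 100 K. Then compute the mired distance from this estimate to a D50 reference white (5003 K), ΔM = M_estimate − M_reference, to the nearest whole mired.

ln(t − 10) = (119 + 305.0) / 138.5 = 3.0614.
t − 10 = e^3.0614 = 21.357, so t = 31.357.
T = 100·t = 3136 K → 3100 K to the nearest 100 K.
M_estimate = 10⁶/3100 = 322.58; M_reference = 10⁶/5003 = 199.88.
ΔM = 322.58 − 199.88 = 122.70 → +123 mireds.

+123 mireds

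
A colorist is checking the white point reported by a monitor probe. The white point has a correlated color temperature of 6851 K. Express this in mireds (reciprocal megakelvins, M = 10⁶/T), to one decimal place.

146.0 mireds

M = 10⁶ / 6851 = 145.964 → 146.0 mireds.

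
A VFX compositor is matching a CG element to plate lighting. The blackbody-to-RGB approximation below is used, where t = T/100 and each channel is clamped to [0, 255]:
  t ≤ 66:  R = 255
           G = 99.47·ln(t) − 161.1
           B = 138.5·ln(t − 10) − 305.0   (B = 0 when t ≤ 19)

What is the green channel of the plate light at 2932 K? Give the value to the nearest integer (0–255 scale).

175

t = 2932/100 = 29.32; the t ≤ 66 branch applies.
G = 99.47·ln 29.32 − 161.1 = 99.47·3.3783 − 161.1 = 174.937.
Rounded: 175.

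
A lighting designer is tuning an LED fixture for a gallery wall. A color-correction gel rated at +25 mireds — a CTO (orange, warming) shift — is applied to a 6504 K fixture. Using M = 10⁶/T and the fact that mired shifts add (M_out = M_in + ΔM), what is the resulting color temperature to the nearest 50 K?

M_in = 10⁶/6504 = 153.75 mireds.
M_out = 153.75 + (+25) = 178.75 mireds.
T_out = 10⁶/178.75 = 5594.4 K → 5600 K.

5600 K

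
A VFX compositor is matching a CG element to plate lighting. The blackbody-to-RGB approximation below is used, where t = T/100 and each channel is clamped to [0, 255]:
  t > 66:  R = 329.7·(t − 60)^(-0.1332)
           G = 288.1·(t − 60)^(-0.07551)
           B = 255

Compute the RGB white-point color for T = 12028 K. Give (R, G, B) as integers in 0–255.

(191, 211, 255)

t = 12028/100 = 120.28; the t > 66 branch applies.
R = 329.7·(120.28 − 60)^(-0.1332) = 329.7·60.28^(-0.1332) = 329.7·0.57927 = 190.985.
G = 288.1·(120.28 − 60)^(-0.07551) = 288.1·60.28^(-0.07551) = 288.1·0.73380 = 211.408.
B = 255 by definition for t > 66.
Rounded: (191, 211, 255).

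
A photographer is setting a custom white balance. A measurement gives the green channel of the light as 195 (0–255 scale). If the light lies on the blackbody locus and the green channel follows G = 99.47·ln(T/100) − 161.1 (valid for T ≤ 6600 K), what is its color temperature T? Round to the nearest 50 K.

3600 K

ln t = (195 + 161.1) / 99.47 = 3.5800.
t = e^3.5800 = 35.873.
T = 100·t = 3587 K → 3600 K to the nearest 50 K.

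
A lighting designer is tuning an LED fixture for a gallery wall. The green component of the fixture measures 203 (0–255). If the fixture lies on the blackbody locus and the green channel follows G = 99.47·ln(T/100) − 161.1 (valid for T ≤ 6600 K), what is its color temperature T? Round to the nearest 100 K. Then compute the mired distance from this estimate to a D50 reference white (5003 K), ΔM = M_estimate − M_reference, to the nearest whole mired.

ln t = (203 + 161.1) / 99.47 = 3.6604.
t = e^3.6604 = 38.877.
T = 100·t = 3888 K → 3900 K to the nearest 100 K.
M_estimate = 10⁶/3900 = 256.41; M_reference = 10⁶/5003 = 199.88.
ΔM = 256.41 − 199.88 = 56.53 → +57 mireds.

+57 mireds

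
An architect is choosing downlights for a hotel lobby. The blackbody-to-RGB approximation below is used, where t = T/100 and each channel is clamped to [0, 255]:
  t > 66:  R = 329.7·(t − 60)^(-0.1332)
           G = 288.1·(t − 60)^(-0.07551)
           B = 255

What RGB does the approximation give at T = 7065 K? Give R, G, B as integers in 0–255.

t = 7065/100 = 70.65; the t > 66 branch applies.
R = 329.7·(70.65 − 60)^(-0.1332) = 329.7·10.65^(-0.1332) = 329.7·0.72972 = 240.589.
G = 288.1·(70.65 − 60)^(-0.07551) = 288.1·10.65^(-0.07551) = 288.1·0.83642 = 240.973.
B = 255 by definition for t > 66.
Rounded: (241, 241, 255).

R=241, G=241, B=255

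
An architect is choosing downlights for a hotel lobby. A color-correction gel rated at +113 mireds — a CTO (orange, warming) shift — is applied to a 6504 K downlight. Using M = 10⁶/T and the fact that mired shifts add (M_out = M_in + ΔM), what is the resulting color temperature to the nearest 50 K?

M_in = 10⁶/6504 = 153.75 mireds.
M_out = 153.75 + (+113) = 266.75 mireds.
T_out = 10⁶/266.75 = 3748.8 K → 3750 K.

3750 K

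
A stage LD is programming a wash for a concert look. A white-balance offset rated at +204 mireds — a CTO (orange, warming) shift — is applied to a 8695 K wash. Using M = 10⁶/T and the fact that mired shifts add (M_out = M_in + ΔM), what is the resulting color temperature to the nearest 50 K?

3150 K

M_in = 10⁶/8695 = 115.01 mireds.
M_out = 115.01 + (+204) = 319.01 mireds.
T_out = 10⁶/319.01 = 3134.7 K → 3150 K.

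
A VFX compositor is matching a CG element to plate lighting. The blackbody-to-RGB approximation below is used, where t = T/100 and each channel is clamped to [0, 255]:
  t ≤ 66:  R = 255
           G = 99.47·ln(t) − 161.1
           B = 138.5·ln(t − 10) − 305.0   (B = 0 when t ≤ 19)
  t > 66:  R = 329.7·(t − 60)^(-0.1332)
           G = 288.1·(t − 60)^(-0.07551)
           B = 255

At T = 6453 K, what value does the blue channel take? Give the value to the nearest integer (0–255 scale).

t = 6453/100 = 64.53; the t ≤ 66 branch applies.
B = 138.5·ln(64.53 − 10) − 305.0 = 138.5·ln 54.53 − 305.0 = 138.5·3.9988 − 305.0 = 248.827.
Rounded: 249.

249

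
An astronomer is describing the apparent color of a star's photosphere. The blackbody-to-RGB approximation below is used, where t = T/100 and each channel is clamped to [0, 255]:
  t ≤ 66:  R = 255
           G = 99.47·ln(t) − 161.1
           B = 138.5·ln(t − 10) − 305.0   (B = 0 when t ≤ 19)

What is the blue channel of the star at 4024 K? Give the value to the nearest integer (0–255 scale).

t = 4024/100 = 40.24; the t ≤ 66 branch applies.
B = 138.5·ln(40.24 − 10) − 305.0 = 138.5·ln 30.24 − 305.0 = 138.5·3.4092 − 305.0 = 167.169.
Rounded: 167.

167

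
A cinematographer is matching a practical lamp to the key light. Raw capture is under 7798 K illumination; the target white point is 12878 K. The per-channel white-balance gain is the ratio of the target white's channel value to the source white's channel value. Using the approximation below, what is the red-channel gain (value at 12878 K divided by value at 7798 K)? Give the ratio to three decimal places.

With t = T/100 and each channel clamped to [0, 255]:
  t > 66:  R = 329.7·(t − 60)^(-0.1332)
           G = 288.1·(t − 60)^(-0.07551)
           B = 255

At 7798 K (t = 77.98):
  R = 329.7·(77.98 − 60)^(-0.1332) = 329.7·17.98^(-0.1332) = 329.7·0.68055 = 224.378.
At 12878 K (t = 128.78):
  R = 329.7·(128.78 − 60)^(-0.1332) = 329.7·68.78^(-0.1332) = 329.7·0.56918 = 187.659.
Gain = 187.659 / 224.378 = 0.8363 → 0.836.

0.836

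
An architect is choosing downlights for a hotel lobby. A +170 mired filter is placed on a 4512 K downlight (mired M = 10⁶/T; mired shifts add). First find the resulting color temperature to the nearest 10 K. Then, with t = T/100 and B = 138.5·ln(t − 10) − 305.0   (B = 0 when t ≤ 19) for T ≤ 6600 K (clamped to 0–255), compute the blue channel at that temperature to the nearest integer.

75

M_in = 10⁶/4512 = 221.63; M_out = 221.63 + (+170) = 391.63.
T_out = 10⁶/391.63 = 2553.4 K → 2550 K; t = 25.5.
B = 138.5·ln(25.5 − 10) − 305.0 = 138.5·ln 15.5 − 305.0 = 138.5·2.7408 − 305.0 = 74.606.
Rounded: 75.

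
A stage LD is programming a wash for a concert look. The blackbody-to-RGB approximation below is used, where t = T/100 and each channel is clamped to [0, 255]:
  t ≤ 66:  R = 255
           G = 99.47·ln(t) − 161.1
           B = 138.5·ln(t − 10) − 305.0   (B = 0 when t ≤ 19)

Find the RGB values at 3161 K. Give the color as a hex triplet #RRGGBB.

#FFB679

t = 3161/100 = 31.61; the t ≤ 66 branch applies.
R = 255 by definition for t ≤ 66.
G = 99.47·ln 31.61 − 161.1 = 99.47·3.4535 − 161.1 = 182.417.
B = 138.5·ln(31.61 − 10) − 305.0 = 138.5·ln 21.61 − 305.0 = 138.5·3.0732 − 305.0 = 120.632.
Rounded: (255, 182, 121).
In hex: #FFB679.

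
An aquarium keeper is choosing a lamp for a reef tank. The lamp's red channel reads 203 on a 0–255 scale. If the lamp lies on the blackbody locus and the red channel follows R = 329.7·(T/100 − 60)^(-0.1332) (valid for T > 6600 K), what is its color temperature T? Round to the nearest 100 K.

9800 K

(t − 60)^(-0.1332) = 203/329.7 = 0.61571.
t − 60 = 0.61571^(1/-0.1332) = 0.61571^(-7.508) = 38.129, so t = 98.129.
T = 100·t = 9813 K → 9800 K to the nearest 100 K.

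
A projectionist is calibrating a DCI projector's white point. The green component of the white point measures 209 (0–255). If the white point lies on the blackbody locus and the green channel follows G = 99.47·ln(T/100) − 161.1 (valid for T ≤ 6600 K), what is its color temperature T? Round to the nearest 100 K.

4100 K

ln t = (209 + 161.1) / 99.47 = 3.7207.
t = e^3.7207 = 41.294.
T = 100·t = 4129 K → 4100 K to the nearest 100 K.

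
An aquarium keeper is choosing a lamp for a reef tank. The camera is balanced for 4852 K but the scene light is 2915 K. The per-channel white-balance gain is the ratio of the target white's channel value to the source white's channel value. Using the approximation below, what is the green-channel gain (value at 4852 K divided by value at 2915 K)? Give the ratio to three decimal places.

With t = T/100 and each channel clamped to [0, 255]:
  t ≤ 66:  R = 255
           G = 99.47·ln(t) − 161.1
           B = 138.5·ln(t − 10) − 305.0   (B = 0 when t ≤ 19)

1.291

At 2915 K (t = 29.15):
  G = 99.47·ln 29.15 − 161.1 = 99.47·3.3725 − 161.1 = 174.358.
At 4852 K (t = 48.52):
  G = 99.47·ln 48.52 − 161.1 = 99.47·3.8820 − 161.1 = 225.040.
Gain = 225.040 / 174.358 = 1.2907 → 1.291.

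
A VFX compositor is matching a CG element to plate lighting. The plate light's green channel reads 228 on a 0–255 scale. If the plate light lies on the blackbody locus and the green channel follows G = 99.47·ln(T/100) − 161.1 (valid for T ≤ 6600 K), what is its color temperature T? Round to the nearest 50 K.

ln t = (228 + 161.1) / 99.47 = 3.9117.
t = e^3.9117 = 49.985.
T = 100·t = 4999 K → 5000 K to the nearest 50 K.

5000 K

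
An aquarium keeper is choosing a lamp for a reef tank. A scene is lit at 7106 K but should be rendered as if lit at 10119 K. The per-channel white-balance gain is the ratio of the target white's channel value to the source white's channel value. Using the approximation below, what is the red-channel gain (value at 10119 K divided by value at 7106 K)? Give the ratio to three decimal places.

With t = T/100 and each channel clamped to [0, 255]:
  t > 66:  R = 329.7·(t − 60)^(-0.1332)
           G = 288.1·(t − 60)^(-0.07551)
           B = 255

0.839

At 7106 K (t = 71.06):
  R = 329.7·(71.06 − 60)^(-0.1332) = 329.7·11.06^(-0.1332) = 329.7·0.72606 = 239.382.
At 10119 K (t = 101.19):
  R = 329.7·(101.19 − 60)^(-0.1332) = 329.7·41.19^(-0.1332) = 329.7·0.60941 = 200.923.
Gain = 200.923 / 239.382 = 0.8393 → 0.839.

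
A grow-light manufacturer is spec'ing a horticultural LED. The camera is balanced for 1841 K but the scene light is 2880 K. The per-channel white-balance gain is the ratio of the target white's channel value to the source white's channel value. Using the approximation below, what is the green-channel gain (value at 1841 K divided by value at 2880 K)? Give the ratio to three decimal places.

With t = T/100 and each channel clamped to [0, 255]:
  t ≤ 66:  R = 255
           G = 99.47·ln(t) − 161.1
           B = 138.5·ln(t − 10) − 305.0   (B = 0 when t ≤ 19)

0.743

At 2880 K (t = 28.8):
  G = 99.47·ln 28.8 − 161.1 = 99.47·3.3604 − 161.1 = 173.157.
At 1841 K (t = 18.41):
  G = 99.47·ln 18.41 − 161.1 = 99.47·2.9129 − 161.1 = 128.646.
Gain = 128.646 / 173.157 = 0.7429 → 0.743.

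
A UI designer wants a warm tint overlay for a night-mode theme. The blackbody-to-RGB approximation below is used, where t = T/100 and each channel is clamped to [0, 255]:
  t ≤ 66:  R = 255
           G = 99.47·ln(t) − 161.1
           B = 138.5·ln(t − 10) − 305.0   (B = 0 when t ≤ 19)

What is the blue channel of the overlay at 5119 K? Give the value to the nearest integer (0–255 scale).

210

t = 5119/100 = 51.19; the t ≤ 66 branch applies.
B = 138.5·ln(51.19 − 10) − 305.0 = 138.5·ln 41.19 − 305.0 = 138.5·3.7182 − 305.0 = 209.970.
Rounded: 210.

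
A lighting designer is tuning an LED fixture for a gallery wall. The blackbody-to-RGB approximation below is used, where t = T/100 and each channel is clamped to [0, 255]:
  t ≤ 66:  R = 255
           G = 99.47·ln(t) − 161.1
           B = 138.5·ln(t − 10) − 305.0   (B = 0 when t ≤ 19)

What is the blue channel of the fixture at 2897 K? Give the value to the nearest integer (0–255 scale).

103

t = 2897/100 = 28.97; the t ≤ 66 branch applies.
B = 138.5·ln(28.97 − 10) − 305.0 = 138.5·ln 18.97 − 305.0 = 138.5·2.9429 − 305.0 = 102.586.
Rounded: 103.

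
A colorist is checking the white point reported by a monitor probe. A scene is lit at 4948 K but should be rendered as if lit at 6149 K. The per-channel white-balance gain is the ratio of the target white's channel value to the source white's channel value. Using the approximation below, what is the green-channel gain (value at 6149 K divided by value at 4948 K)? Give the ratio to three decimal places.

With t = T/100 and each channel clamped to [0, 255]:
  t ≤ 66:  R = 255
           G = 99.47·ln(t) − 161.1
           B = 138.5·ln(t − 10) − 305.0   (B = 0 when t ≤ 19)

1.095

At 4948 K (t = 49.48):
  G = 99.47·ln 49.48 − 161.1 = 99.47·3.9016 − 161.1 = 226.989.
At 6149 K (t = 61.49):
  G = 99.47·ln 61.49 − 161.1 = 99.47·4.1189 − 161.1 = 248.604.
Gain = 248.604 / 226.989 = 1.0952 → 1.095.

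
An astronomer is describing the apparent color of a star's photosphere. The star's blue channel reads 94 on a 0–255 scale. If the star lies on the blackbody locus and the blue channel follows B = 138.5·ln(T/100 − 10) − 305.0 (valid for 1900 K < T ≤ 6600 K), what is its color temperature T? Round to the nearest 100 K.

2800 K

ln(t − 10) = (94 + 305.0) / 138.5 = 2.8809.
t − 10 = e^2.8809 = 17.830, so t = 27.830.
T = 100·t = 2783 K → 2800 K to the nearest 100 K.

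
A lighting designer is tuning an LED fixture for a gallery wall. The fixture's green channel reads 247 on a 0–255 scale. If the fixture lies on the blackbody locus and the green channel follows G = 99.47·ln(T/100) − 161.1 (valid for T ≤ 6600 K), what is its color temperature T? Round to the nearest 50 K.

6050 K

ln t = (247 + 161.1) / 99.47 = 4.1027.
t = e^4.1027 = 60.506.
T = 100·t = 6051 K → 6050 K to the nearest 50 K.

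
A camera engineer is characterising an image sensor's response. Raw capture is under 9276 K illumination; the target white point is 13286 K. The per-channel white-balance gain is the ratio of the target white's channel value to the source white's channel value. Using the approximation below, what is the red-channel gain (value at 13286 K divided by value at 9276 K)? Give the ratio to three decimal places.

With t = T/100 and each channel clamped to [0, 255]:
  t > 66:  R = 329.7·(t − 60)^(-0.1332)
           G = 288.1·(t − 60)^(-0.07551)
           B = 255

At 9276 K (t = 92.76):
  R = 329.7·(92.76 − 60)^(-0.1332) = 329.7·32.76^(-0.1332) = 329.7·0.62828 = 207.145.
At 13286 K (t = 132.86):
  R = 329.7·(132.86 − 60)^(-0.1332) = 329.7·72.86^(-0.1332) = 329.7·0.56483 = 186.224.
Gain = 186.224 / 207.145 = 0.8990 → 0.899.

0.899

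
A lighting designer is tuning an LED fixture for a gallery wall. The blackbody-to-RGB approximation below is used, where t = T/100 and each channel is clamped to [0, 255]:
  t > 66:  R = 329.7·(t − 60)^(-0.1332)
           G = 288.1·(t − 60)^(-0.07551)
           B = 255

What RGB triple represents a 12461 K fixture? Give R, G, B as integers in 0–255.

R=189, G=210, B=255

t = 12461/100 = 124.61; the t > 66 branch applies.
R = 329.7·(124.61 − 60)^(-0.1332) = 329.7·64.61^(-0.1332) = 329.7·0.57394 = 189.229.
G = 288.1·(124.61 − 60)^(-0.07551) = 288.1·64.61^(-0.07551) = 288.1·0.72997 = 210.304.
B = 255 by definition for t > 66.
Rounded: (189, 210, 255).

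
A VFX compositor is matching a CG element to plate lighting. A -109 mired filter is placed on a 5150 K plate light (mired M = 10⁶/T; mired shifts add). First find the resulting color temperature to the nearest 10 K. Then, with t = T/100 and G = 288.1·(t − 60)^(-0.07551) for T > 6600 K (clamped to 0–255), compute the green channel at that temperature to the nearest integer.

212

M_in = 10⁶/5150 = 194.17; M_out = 194.17 + (-109) = 85.17.
T_out = 10⁶/85.17 = 11740.6 K → 11740 K; t = 117.4.
G = 288.1·(117.4 − 60)^(-0.07551) = 288.1·57.4^(-0.07551) = 288.1·0.73652 = 212.191.
Rounded: 212.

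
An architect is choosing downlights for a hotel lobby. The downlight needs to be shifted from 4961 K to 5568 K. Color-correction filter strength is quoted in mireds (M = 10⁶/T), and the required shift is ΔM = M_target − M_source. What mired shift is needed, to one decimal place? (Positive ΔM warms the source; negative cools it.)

-22.0 mireds

M_source = 10⁶/4961 = 201.572; M_target = 10⁶/5568 = 179.598.
ΔM = 179.598 − 201.572 = -21.975 → -22.0 mireds, a cooling shift.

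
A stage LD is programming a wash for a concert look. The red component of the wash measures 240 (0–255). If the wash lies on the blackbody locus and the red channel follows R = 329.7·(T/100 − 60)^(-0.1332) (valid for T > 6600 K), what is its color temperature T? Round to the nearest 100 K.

7100 K

(t − 60)^(-0.1332) = 240/329.7 = 0.72793.
t − 60 = 0.72793^(1/-0.1332) = 0.72793^(-7.508) = 10.848, so t = 70.848.
T = 100·t = 7085 K → 7100 K to the nearest 100 K.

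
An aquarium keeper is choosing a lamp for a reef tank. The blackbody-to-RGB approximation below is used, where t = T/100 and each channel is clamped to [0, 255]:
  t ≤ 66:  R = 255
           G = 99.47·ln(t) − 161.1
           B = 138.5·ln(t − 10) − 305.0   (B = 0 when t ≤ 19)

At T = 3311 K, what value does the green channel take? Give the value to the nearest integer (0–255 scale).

t = 3311/100 = 33.11; the t ≤ 66 branch applies.
G = 99.47·ln 33.11 − 161.1 = 99.47·3.4998 − 161.1 = 187.029.
Rounded: 187.

187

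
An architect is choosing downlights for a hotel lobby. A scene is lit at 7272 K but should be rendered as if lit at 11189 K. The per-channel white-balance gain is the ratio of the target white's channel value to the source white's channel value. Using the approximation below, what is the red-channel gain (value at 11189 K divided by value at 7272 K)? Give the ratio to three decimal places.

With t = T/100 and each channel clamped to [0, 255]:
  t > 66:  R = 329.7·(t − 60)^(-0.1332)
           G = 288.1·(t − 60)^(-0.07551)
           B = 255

0.829

At 7272 K (t = 72.72):
  R = 329.7·(72.72 − 60)^(-0.1332) = 329.7·12.72^(-0.1332) = 329.7·0.71266 = 234.964.
At 11189 K (t = 111.89):
  R = 329.7·(111.89 − 60)^(-0.1332) = 329.7·51.89^(-0.1332) = 329.7·0.59095 = 194.836.
Gain = 194.836 / 234.964 = 0.8292 → 0.829.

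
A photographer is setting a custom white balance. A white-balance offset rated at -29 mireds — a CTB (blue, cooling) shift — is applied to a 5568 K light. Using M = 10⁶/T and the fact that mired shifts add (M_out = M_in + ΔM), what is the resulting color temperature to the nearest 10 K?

6640 K

M_in = 10⁶/5568 = 179.60 mireds.
M_out = 179.60 + (-29) = 150.60 mireds.
T_out = 10⁶/150.60 = 6640.2 K → 6640 K.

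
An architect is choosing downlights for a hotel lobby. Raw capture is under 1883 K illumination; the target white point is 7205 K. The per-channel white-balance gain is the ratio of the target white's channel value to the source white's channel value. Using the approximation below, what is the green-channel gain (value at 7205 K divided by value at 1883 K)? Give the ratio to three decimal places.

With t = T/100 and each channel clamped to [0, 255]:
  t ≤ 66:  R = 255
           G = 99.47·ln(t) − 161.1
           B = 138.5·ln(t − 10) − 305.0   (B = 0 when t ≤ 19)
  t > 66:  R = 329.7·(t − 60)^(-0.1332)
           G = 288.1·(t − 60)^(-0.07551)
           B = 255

1.824

At 1883 K (t = 18.83):
  G = 99.47·ln 18.83 − 161.1 = 99.47·2.9355 − 161.1 = 130.889.
At 7205 K (t = 72.05):
  G = 288.1·(72.05 − 60)^(-0.07551) = 288.1·12.05^(-0.07551) = 288.1·0.82866 = 238.736.
Gain = 238.736 / 130.889 = 1.8240 → 1.824.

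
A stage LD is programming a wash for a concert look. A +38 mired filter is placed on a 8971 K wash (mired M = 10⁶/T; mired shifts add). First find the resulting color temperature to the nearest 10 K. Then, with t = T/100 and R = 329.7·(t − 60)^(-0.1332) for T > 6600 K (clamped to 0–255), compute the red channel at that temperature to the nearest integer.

M_in = 10⁶/8971 = 111.47; M_out = 111.47 + (+38) = 149.47.
T_out = 10⁶/149.47 = 6690.3 K → 6690 K; t = 66.9.
R = 329.7·(66.9 − 60)^(-0.1332) = 329.7·6.9^(-0.1332) = 329.7·0.77315 = 254.908.
Rounded: 255.

255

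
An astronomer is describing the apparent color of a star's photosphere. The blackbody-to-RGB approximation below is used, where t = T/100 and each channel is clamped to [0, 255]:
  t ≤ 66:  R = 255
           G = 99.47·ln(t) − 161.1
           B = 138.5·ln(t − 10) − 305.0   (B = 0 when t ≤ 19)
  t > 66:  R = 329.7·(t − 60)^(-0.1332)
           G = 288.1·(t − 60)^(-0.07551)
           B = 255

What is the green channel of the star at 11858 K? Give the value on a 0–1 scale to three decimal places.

t = 11858/100 = 118.58; the t > 66 branch applies.
G = 288.1·(118.58 − 60)^(-0.07551) = 288.1·58.58^(-0.07551) = 288.1·0.73539 = 211.866.
On a 0–1 scale: 211.866/255 = 0.8308 → 0.831.

0.831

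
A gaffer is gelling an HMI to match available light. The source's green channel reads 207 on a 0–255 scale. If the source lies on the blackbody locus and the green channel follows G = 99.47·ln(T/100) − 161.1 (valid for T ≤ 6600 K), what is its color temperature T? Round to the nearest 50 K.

ln t = (207 + 161.1) / 99.47 = 3.7006.
t = e^3.7006 = 40.472.
T = 100·t = 4047 K → 4050 K to the nearest 50 K.

4050 K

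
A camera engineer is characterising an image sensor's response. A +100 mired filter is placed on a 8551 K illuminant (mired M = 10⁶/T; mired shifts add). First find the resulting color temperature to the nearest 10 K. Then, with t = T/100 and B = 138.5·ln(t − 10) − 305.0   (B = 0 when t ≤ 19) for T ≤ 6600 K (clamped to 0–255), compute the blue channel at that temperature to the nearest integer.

192

M_in = 10⁶/8551 = 116.95; M_out = 116.95 + (+100) = 216.95.
T_out = 10⁶/216.95 = 4609.5 K → 4610 K; t = 46.1.
B = 138.5·ln(46.1 − 10) − 305.0 = 138.5·ln 36.1 − 305.0 = 138.5·3.5863 − 305.0 = 191.702.
Rounded: 192.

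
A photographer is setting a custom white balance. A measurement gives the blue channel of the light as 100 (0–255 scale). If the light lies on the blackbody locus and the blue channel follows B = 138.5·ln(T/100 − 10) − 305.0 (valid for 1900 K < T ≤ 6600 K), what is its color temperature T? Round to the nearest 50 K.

2850 K

ln(t − 10) = (100 + 305.0) / 138.5 = 2.9242.
t − 10 = e^2.9242 = 18.619, so t = 28.619.
T = 100·t = 2862 K → 2850 K to the nearest 50 K.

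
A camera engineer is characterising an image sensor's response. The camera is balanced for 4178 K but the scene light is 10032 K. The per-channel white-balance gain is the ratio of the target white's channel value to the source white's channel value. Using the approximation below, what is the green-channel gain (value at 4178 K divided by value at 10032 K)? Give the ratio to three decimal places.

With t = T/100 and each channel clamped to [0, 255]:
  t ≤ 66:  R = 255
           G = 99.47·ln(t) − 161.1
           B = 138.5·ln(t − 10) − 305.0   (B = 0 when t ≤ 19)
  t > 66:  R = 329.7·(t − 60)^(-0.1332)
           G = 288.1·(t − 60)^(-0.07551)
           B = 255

0.964

At 10032 K (t = 100.32):
  G = 288.1·(100.32 − 60)^(-0.07551) = 288.1·40.32^(-0.07551) = 288.1·0.75643 = 217.927.
At 4178 K (t = 41.78):
  G = 99.47·ln 41.78 − 161.1 = 99.47·3.7324 − 161.1 = 210.164.
Gain = 210.164 / 217.927 = 0.9644 → 0.964.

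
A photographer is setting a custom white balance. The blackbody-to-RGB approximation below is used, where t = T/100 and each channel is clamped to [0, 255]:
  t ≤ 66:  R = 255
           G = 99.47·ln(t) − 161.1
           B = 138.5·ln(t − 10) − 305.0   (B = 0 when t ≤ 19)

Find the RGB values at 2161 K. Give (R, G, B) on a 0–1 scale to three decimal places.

(1.000, 0.567, 0.136)

t = 2161/100 = 21.61; the t ≤ 66 branch applies.
R = 255 by definition for t ≤ 66.
G = 99.47·ln 21.61 − 161.1 = 99.47·3.0732 − 161.1 = 144.587.
B = 138.5·ln(21.61 − 10) − 305.0 = 138.5·ln 11.61 − 305.0 = 138.5·2.4519 − 305.0 = 34.584.
Dividing each by 255: (1.0000, 0.5670, 0.1356) → (1.000, 0.567, 0.136).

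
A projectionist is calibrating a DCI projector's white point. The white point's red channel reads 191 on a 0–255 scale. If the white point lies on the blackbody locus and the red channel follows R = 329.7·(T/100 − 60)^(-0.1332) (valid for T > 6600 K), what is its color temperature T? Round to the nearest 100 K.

(t − 60)^(-0.1332) = 191/329.7 = 0.57931.
t − 60 = 0.57931^(1/-0.1332) = 0.57931^(-7.508) = 60.245, so t = 120.245.
T = 100·t = 12025 K → 12000 K to the nearest 100 K.

12000 K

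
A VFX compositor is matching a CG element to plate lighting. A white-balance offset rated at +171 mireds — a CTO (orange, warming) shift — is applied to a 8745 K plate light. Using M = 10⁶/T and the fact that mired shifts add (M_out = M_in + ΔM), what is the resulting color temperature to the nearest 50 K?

3500 K

M_in = 10⁶/8745 = 114.35 mireds.
M_out = 114.35 + (+171) = 285.35 mireds.
T_out = 10⁶/285.35 = 3504.5 K → 3500 K.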